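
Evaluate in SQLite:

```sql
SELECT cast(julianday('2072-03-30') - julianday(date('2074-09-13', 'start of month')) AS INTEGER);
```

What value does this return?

`start of month` rewinds 2074-09-13 to 2074-09-01.
1 day remains in March 2072 after the 30th (31 − 30).
Full months from April 2072 through August 2074 contribute their day counts.
Then 1 day into September 2074.
Total: 1 + 30 + 31 + 30 + 31 + 31 + 30 + 31 + 30 + 31 + 31 + 28 + 31 + 30 + 31 + 30 + 31 + 31 + 30 + 31 + 30 + 31 + 31 + 28 + 31 + 30 + 31 + 30 + 31 + 31 + 1 = 885.
The subtraction is earlier − later, so the result is −885 → -885.

-885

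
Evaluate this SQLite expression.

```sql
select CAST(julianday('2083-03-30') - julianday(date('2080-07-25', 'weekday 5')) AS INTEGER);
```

`weekday 5` advances to the next Friday; 2080-07-25 is a Thursday, so it moves forward to 2080-07-26.
5 days remain in July 2080 after the 26th (31 − 26).
Full months from August 2080 through February 2083 contribute their day counts.
Then 30 days into March 2083.
Total: 5 + 31 + 30 + 31 + 30 + 31 + 31 + 28 + 31 + 30 + 31 + 30 + 31 + 31 + 30 + 31 + 30 + 31 + 31 + 28 + 31 + 30 + 31 + 30 + 31 + 31 + 30 + 31 + 30 + 31 + 31 + 28 + 30 = 977.

977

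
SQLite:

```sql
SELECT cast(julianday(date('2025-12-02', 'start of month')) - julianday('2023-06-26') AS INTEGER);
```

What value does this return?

889

`start of month` rewinds 2025-12-02 to 2025-12-01.
4 days remain in June 2023 after the 26th (30 − 26).
Full months from July 2023 through November 2025 contribute their day counts.
Then 1 day into December 2025.
Total: 4 + 31 + 31 + 30 + 31 + 30 + 31 + 31 + 29 + 31 + 30 + 31 + 30 + 31 + 31 + 30 + 31 + 30 + 31 + 31 + 28 + 31 + 30 + 31 + 30 + 31 + 31 + 30 + 31 + 30 + 1 = 889.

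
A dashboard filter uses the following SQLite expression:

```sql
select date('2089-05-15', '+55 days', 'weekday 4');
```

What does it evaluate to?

Applying '+55 days' to 2089-05-15: counting 55 days forward gives 2089-07-09.
`weekday 4` advances to the next Thursday; 2089-07-09 is a Saturday, so it moves forward to 2089-07-14.

2089-07-14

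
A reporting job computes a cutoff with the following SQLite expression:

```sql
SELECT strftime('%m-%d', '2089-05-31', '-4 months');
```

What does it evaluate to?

01-31

First apply '-4 months': 2089-05-31 → 2089-01-31.
`%m-%d` extracts the month-day: 01-31.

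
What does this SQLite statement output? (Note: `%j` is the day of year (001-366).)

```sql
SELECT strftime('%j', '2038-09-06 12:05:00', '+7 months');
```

096

First apply '+7 months': 2038-09-06 12:05:00 → 2039-04-06 12:05:00.
Day-of-year for 2039-04-06: days since 2039-01-01 inclusive = 96, zero-padded to 096.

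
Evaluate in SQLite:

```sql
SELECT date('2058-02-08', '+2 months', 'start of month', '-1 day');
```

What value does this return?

2058-03-31

Adding +2 months to 2058-02-08 gives 2058-04-08.
`start of month` rewinds 2058-04-08 to 2058-04-01.
Going back 1 day from 2058-04-01 reaches 2058-03-31 (last day of March, 31 days).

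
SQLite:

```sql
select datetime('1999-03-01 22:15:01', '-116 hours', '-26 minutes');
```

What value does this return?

1999-02-25 01:49:01

-116 hours from 1999-03-01 22:15:01 is 1999-02-25 02:15:01 (crosses midnight).
-26 minutes from 1999-02-25 02:15:01 is 1999-02-25 01:49:01.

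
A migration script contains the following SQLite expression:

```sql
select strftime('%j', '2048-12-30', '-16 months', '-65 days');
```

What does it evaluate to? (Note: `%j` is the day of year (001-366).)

177

First apply '-16 months', '-65 days': 2048-12-30 → 2047-06-26.
Day-of-year for 2047-06-26: days since 2047-01-01 inclusive = 177, zero-padded to 177.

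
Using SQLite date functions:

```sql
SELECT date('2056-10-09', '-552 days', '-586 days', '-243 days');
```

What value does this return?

2052-12-28

Applying '-552 days' to 2056-10-09: counting 552 days back gives 2055-04-06.
Applying '-586 days' to 2055-04-06: counting 586 days back gives 2053-08-28.
Applying '-243 days' to 2053-08-28: counting 243 days back gives 2052-12-28.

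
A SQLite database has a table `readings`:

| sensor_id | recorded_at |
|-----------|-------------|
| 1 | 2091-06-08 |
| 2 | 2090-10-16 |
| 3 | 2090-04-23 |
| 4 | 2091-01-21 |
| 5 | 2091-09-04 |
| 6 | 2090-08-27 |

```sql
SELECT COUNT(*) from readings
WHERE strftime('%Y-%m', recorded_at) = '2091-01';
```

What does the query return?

1

Rows with year-month 2091-01: 2091-01-21 → 1.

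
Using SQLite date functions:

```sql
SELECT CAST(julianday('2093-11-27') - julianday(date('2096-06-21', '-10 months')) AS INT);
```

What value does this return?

-632

Adding -10 months to 2096-06-21 gives 2095-08-21.
3 days remain in November 2093 after the 27th (30 − 27).
Full months from December 2093 through July 2095 contribute their day counts.
Then 21 days into August 2095.
Total: 3 + 31 + 31 + 28 + 31 + 30 + 31 + 30 + 31 + 31 + 30 + 31 + 30 + 31 + 31 + 28 + 31 + 30 + 31 + 30 + 31 + 21 = 632.
The subtraction is earlier − later, so the result is −632 → -632.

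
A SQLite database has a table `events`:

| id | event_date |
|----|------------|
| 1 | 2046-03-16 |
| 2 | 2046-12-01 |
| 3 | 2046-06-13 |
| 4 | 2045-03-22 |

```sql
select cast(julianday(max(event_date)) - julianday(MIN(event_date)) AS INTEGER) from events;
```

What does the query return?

619

MIN = 2045-03-22, MAX = 2046-12-01.
9 days remain in March 2045 after the 22nd (31 − 22).
Full months from April 2045 through November 2046 contribute their day counts.
Then 1 day into December 2046.
Total: 9 + 30 + 31 + 30 + 31 + 31 + 30 + 31 + 30 + 31 + 31 + 28 + 31 + 30 + 31 + 30 + 31 + 31 + 30 + 31 + 30 + 1 = 619.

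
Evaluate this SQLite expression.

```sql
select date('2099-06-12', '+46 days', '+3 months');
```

Applying '+46 days' to 2099-06-12: counting 46 days forward gives 2099-07-28.
Adding +3 months to 2099-07-28 gives 2099-10-28.

2099-10-28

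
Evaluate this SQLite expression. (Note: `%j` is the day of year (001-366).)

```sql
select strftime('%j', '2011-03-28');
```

087

Day-of-year for 2011-03-28: days since 2011-01-01 inclusive = 87, zero-padded to 087.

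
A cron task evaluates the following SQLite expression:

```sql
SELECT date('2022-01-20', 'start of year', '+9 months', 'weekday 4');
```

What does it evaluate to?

2022-10-06

`start of year` rewinds 2022-01-20 to 2022-01-01.
Adding +9 months to 2022-01-01 gives 2022-10-01.
`weekday 4` advances to the next Thursday; 2022-10-01 is a Saturday, so it moves forward to 2022-10-06.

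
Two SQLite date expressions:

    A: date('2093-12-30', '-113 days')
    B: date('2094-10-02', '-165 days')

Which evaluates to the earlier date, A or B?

A

A = 2093-09-08.
B = 2094-04-20.
A is earlier.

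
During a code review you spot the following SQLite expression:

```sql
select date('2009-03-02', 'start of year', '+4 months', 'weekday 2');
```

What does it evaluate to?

`start of year` rewinds 2009-03-02 to 2009-01-01.
Adding +4 months to 2009-01-01 gives 2009-05-01.
`weekday 2` advances to the next Tuesday; 2009-05-01 is a Friday, so it moves forward to 2009-05-05.

2009-05-05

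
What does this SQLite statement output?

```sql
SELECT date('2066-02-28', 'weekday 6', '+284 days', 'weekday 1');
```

2066-12-20

`weekday 6` advances to the next Saturday; 2066-02-28 is a Sunday, so it moves forward to 2066-03-06.
Applying '+284 days' to 2066-03-06: counting 284 days forward gives 2066-12-15.
`weekday 1` advances to the next Monday; 2066-12-15 is a Wednesday, so it moves forward to 2066-12-20.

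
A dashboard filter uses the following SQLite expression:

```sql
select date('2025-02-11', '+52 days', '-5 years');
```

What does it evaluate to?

2020-04-04

Applying '+52 days' to 2025-02-11: counting 52 days forward gives 2025-04-04.
Adding -5 years to 2025-04-04 gives 2020-04-04.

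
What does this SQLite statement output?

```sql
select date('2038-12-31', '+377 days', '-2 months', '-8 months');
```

2039-03-12

Applying '+377 days' to 2038-12-31: counting 377 days forward gives 2040-01-12.
Adding -2 months to 2040-01-12 gives 2039-11-12.
Adding -8 months to 2039-11-12 gives 2039-03-12.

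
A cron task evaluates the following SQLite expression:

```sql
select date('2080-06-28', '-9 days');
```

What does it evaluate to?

2080-06-19

Going back 9 days within June lands on 2080-06-19.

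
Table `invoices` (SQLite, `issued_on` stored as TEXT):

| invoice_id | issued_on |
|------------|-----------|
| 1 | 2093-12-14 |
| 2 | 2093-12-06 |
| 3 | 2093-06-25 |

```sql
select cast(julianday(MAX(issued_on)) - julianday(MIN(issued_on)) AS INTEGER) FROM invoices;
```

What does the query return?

MIN = 2093-06-25, MAX = 2093-12-14.
5 days remain in June 2093 after the 25th (30 − 25).
July 2093: 31 days.
August 2093: 31 days.
September 2093: 30 days.
October 2093: 31 days.
November 2093: 30 days.
Then 14 days into December 2093.
Total: 5 + 31 + 31 + 30 + 31 + 30 + 14 = 172.

172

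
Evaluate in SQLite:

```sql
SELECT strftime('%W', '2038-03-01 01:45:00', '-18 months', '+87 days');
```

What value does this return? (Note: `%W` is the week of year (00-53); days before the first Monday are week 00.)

First apply '-18 months', '+87 days': 2038-03-01 01:45:00 → 2036-11-27 01:45:00.
2036-11-27 is a Thursday. SQLite's %W counts Mondays since the year started; the result is 47.

47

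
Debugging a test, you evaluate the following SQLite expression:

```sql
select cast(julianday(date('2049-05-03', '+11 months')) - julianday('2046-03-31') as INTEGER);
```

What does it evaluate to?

Adding +11 months to 2049-05-03 gives 2050-04-03.
0 days remain in March 2046 after the 31st (31 − 31).
Full months from April 2046 through March 2050 contribute their day counts.
Then 3 days into April 2050.
Total: 0 + 30 + 31 + 30 + 31 + 31 + 30 + 31 + 30 + 31 + 31 + 28 + 31 + 30 + 31 + 30 + 31 + 31 + 30 + 31 + 30 + 31 + 31 + 29 + 31 + 30 + 31 + 30 + 31 + 31 + 30 + 31 + 30 + 31 + 31 + 28 + 31 + 30 + 31 + 30 + 31 + 31 + 30 + 31 + 30 + 31 + 31 + 28 + 31 + 3 = 1464.

1464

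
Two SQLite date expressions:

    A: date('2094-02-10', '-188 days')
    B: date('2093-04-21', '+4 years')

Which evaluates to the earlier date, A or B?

A = 2093-08-06.
B = 2097-04-21.
A is earlier.

A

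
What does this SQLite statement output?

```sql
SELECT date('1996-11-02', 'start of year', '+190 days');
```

1996-07-09

`start of year` rewinds 1996-11-02 to 1996-01-01.
Applying '+190 days' to 1996-01-01: counting 190 days forward gives 1996-07-09.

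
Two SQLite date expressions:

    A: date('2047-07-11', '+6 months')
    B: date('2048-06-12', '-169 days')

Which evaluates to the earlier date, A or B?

A = 2048-01-11.
B = 2047-12-26.
B is earlier.

B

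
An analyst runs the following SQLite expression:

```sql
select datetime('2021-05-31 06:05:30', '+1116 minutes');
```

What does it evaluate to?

2021-06-01 00:41:30

1116 minutes = 18h 36m; +1116 minutes from 2021-05-31 06:05:30 is 2021-06-01 00:41:30 (crosses midnight).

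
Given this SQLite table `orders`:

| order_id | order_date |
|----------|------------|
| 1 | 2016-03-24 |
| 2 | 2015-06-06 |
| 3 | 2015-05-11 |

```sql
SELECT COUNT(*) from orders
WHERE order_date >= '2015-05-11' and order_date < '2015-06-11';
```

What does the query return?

2

Rows in [2015-05-11, 2015-06-11): 2015-06-06, 2015-05-11 → 2 rows.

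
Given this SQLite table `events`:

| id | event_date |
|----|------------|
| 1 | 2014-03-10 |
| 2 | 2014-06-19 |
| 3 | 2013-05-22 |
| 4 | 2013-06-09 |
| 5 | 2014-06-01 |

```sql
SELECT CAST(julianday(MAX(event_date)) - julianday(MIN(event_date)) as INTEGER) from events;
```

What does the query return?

MIN = 2013-05-22, MAX = 2014-06-19.
9 days remain in May 2013 after the 22nd (31 − 22).
Full months from June 2013 through May 2014 contribute their day counts.
Then 19 days into June 2014.
Total: 9 + 30 + 31 + 31 + 30 + 31 + 30 + 31 + 31 + 28 + 31 + 30 + 31 + 19 = 393.

393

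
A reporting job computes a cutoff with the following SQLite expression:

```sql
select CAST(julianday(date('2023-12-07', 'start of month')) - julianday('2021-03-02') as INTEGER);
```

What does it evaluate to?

1004

`start of month` rewinds 2023-12-07 to 2023-12-01.
29 days remain in March 2021 after the 2nd (31 − 2).
Full months from April 2021 through November 2023 contribute their day counts.
Then 1 day into December 2023.
Total: 29 + 30 + 31 + 30 + 31 + 31 + 30 + 31 + 30 + 31 + 31 + 28 + 31 + 30 + 31 + 30 + 31 + 31 + 30 + 31 + 30 + 31 + 31 + 28 + 31 + 30 + 31 + 30 + 31 + 31 + 30 + 31 + 30 + 1 = 1004.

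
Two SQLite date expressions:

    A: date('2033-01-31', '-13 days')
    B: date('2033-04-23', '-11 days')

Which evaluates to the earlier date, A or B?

A

A = 2033-01-18.
B = 2033-04-12.
A is earlier.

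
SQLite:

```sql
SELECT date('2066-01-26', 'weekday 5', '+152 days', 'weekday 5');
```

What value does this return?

`weekday 5` advances to the next Friday; 2066-01-26 is a Tuesday, so it moves forward to 2066-01-29.
Applying '+152 days' to 2066-01-29: counting 152 days forward gives 2066-06-30.
`weekday 5` advances to the next Friday; 2066-06-30 is a Wednesday, so it moves forward to 2066-07-02.

2066-07-02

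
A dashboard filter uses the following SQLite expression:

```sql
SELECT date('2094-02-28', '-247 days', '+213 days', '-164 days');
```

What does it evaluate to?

2093-08-14

Applying '-247 days' to 2094-02-28: counting 247 days back gives 2093-06-26.
Applying '+213 days' to 2093-06-26: counting 213 days forward gives 2094-01-25.
Applying '-164 days' to 2094-01-25: counting 164 days back gives 2093-08-14.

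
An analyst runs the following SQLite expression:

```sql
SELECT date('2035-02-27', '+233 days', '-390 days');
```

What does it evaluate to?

2034-09-23

Applying '+233 days' to 2035-02-27: counting 233 days forward gives 2035-10-18.
Applying '-390 days' to 2035-10-18: counting 390 days back gives 2034-09-23.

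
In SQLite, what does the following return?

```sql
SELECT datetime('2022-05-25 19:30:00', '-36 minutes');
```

2022-05-25 18:54:00

-36 minutes from 2022-05-25 19:30:00 is 2022-05-25 18:54:00.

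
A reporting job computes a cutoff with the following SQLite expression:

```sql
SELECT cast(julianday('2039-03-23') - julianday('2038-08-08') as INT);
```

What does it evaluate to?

227

23 days remain in August 2038 after the 8th (31 − 8).
Full months from September 2038 through February 2039 contribute their day counts.
Then 23 days into March 2039.
Total: 23 + 30 + 31 + 30 + 31 + 31 + 28 + 23 = 227.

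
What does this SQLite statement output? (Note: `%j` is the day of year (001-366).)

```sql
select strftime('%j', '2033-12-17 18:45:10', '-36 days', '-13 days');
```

302

First apply '-36 days', '-13 days': 2033-12-17 18:45:10 → 2033-10-29 18:45:10.
Day-of-year for 2033-10-29: days since 2033-01-01 inclusive = 302, zero-padded to 302.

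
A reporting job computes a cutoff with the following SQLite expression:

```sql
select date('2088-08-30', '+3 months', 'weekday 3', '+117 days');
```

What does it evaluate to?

Adding +3 months to 2088-08-30 gives 2088-11-30.
`weekday 3` advances to the next Wednesday; 2088-11-30 is a Tuesday, so it moves forward to 2088-12-01.
Applying '+117 days' to 2088-12-01: counting 117 days forward gives 2089-03-28.

2089-03-28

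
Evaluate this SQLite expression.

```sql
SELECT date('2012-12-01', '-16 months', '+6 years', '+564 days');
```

2019-02-16

Adding -16 months to 2012-12-01 gives 2011-08-01.
Adding +6 years to 2011-08-01 gives 2017-08-01.
Applying '+564 days' to 2017-08-01: counting 564 days forward gives 2019-02-16.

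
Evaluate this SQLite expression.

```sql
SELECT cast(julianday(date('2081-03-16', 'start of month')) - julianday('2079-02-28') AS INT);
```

732

`start of month` rewinds 2081-03-16 to 2081-03-01.
0 days remain in February 2079 after the 28th (28 − 28).
Full months from March 2079 through February 2081 contribute their day counts.
Then 1 day into March 2081.
Total: 0 + 31 + 30 + 31 + 30 + 31 + 31 + 30 + 31 + 30 + 31 + 31 + 29 + 31 + 30 + 31 + 30 + 31 + 31 + 30 + 31 + 30 + 31 + 31 + 28 + 1 = 732.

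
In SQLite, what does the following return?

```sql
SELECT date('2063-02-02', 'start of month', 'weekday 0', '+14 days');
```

`start of month` rewinds 2063-02-02 to 2063-02-01.
`weekday 0` advances to the next Sunday; 2063-02-01 is a Thursday, so it moves forward to 2063-02-04.
Advancing 14 more days within February lands on 2063-02-18.

2063-02-18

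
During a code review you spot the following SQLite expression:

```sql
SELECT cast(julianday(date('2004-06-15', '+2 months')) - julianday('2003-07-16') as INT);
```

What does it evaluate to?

Adding +2 months to 2004-06-15 gives 2004-08-15.
15 days remain in July 2003 after the 16th (31 − 16).
Full months from August 2003 through July 2004 contribute their day counts.
Then 15 days into August 2004.
Total: 15 + 31 + 30 + 31 + 30 + 31 + 31 + 29 + 31 + 30 + 31 + 30 + 31 + 15 = 396.

396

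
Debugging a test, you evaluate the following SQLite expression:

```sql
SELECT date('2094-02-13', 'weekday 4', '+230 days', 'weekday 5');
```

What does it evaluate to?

`weekday 4` advances to the next Thursday; 2094-02-13 is a Saturday, so it moves forward to 2094-02-18.
Applying '+230 days' to 2094-02-18: counting 230 days forward gives 2094-10-06.
`weekday 5` advances to the next Friday; 2094-10-06 is a Wednesday, so it moves forward to 2094-10-08.

2094-10-08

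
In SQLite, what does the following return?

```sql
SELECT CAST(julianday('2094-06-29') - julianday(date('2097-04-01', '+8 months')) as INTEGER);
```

-1251

Adding +8 months to 2097-04-01 gives 2097-12-01.
1 day remains in June 2094 after the 29th (30 − 29).
Full months from July 2094 through November 2097 contribute their day counts.
Then 1 day into December 2097.
Total: 1 + 31 + 31 + 30 + 31 + 30 + 31 + 31 + 28 + 31 + 30 + 31 + 30 + 31 + 31 + 30 + 31 + 30 + 31 + 31 + 29 + 31 + 30 + 31 + 30 + 31 + 31 + 30 + 31 + 30 + 31 + 31 + 28 + 31 + 30 + 31 + 30 + 31 + 31 + 30 + 31 + 30 + 1 = 1251.
The subtraction is earlier − later, so the result is −1251 → -1251.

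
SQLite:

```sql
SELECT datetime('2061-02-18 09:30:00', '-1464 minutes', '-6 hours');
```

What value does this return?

2061-02-17 03:06:00

1464 minutes = 24h 24m; -1464 minutes from 2061-02-18 09:30:00 is 2061-02-17 09:06:00 (crosses midnight).
-6 hours from 2061-02-17 09:06:00 is 2061-02-17 03:06:00.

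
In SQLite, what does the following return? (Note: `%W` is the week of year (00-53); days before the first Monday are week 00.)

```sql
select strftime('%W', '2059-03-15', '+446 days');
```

22

First apply '+446 days': 2059-03-15 → 2060-06-03.
2060-06-03 is a Thursday. SQLite's %W counts Mondays since the year started; the result is 22.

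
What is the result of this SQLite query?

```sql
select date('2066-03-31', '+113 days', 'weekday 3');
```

Applying '+113 days' to 2066-03-31: counting 113 days forward gives 2066-07-22.
`weekday 3` advances to the next Wednesday; 2066-07-22 is a Thursday, so it moves forward to 2066-07-28.

2066-07-28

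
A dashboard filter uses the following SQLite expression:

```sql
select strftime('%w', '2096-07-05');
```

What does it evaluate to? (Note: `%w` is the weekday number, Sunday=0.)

2096-07-05 is a Thursday; with Sunday=0 that is 4.

4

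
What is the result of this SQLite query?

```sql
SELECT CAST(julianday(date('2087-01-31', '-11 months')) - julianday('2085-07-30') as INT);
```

Adding -11 months to 2087-01-31 targets 2086-02-31. February 2086 has only 28 days, so SQLite normalizes the 3-day overflow forward to 2086-03-03.
1 day remains in July 2085 after the 30th (31 − 30).
Full months from August 2085 through February 2086 contribute their day counts.
Then 3 days into March 2086.
Total: 1 + 31 + 30 + 31 + 30 + 31 + 31 + 28 + 3 = 216.

216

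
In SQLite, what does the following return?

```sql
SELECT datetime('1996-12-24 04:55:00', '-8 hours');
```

-8 hours from 1996-12-24 04:55:00 is 1996-12-23 20:55:00 (crosses midnight).

1996-12-23 20:55:00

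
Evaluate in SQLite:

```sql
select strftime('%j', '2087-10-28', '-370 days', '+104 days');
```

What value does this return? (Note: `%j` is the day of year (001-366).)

First apply '-370 days', '+104 days': 2087-10-28 → 2087-02-04.
Day-of-year for 2087-02-04: days since 2087-01-01 inclusive = 35, zero-padded to 035.

035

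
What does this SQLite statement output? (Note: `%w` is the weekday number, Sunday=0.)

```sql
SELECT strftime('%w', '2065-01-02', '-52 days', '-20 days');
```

3

First apply '-52 days', '-20 days': 2065-01-02 → 2064-10-22.
2064-10-22 is a Wednesday; with Sunday=0 that is 3.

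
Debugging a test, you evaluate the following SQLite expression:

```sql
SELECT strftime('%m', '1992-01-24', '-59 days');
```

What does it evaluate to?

First apply '-59 days': 1992-01-24 → 1991-11-26.
`%m` extracts the 2-digit month (01-12): 11.

11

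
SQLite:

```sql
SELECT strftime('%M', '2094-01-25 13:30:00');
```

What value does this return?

`%M` extracts the 2-digit minute: 30.

30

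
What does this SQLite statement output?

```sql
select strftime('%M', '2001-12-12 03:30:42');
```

`%M` extracts the 2-digit minute: 30.

30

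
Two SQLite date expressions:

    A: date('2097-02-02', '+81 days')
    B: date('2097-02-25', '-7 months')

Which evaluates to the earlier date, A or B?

A = 2097-04-24.
B = 2096-07-25.
B is earlier.

B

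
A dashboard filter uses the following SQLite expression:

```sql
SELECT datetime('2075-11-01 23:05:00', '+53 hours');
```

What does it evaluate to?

2075-11-04 04:05:00

+53 hours from 2075-11-01 23:05:00 is 2075-11-04 04:05:00 (crosses midnight).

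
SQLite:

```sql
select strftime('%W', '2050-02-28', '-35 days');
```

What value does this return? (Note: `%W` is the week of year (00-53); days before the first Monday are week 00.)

First apply '-35 days': 2050-02-28 → 2050-01-24.
2050-01-24 is a Monday. SQLite's %W counts Mondays since the year started; the result is 04.

04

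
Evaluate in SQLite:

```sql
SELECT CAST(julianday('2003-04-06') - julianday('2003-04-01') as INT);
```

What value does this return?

5

Both dates are in April 2003: 6 − 1 = 5.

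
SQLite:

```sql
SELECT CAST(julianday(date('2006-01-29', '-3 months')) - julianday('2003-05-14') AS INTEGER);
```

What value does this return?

899

Adding -3 months to 2006-01-29 gives 2005-10-29.
17 days remain in May 2003 after the 14th (31 − 14).
Full months from June 2003 through September 2005 contribute their day counts.
Then 29 days into October 2005.
Total: 17 + 30 + 31 + 31 + 30 + 31 + 30 + 31 + 31 + 29 + 31 + 30 + 31 + 30 + 31 + 31 + 30 + 31 + 30 + 31 + 31 + 28 + 31 + 30 + 31 + 30 + 31 + 31 + 30 + 29 = 899.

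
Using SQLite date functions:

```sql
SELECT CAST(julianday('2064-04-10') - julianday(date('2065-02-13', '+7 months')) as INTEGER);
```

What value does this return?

Adding +7 months to 2065-02-13 gives 2065-09-13.
20 days remain in April 2064 after the 10th (30 − 10).
Full months from May 2064 through August 2065 contribute their day counts.
Then 13 days into September 2065.
Total: 20 + 31 + 30 + 31 + 31 + 30 + 31 + 30 + 31 + 31 + 28 + 31 + 30 + 31 + 30 + 31 + 31 + 13 = 521.
The subtraction is earlier − later, so the result is −521 → -521.

-521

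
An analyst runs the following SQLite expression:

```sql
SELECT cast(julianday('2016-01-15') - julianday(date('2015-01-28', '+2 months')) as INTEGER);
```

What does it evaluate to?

293

Adding +2 months to 2015-01-28 gives 2015-03-28.
3 days remain in March 2015 after the 28th (31 − 28).
Full months from April 2015 through December 2015 contribute their day counts.
Then 15 days into January 2016.
Total: 3 + 30 + 31 + 30 + 31 + 31 + 30 + 31 + 30 + 31 + 15 = 293.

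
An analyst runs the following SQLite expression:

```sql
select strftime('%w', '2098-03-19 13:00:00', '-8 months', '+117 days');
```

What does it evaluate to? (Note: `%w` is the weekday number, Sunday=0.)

3

First apply '-8 months', '+117 days': 2098-03-19 13:00:00 → 2097-11-13 13:00:00.
2097-11-13 is a Wednesday; with Sunday=0 that is 3.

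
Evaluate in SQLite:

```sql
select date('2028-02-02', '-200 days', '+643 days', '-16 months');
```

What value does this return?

Applying '-200 days' to 2028-02-02: counting 200 days back gives 2027-07-17.
Applying '+643 days' to 2027-07-17: counting 643 days forward gives 2029-04-20.
Adding -16 months to 2029-04-20 gives 2027-12-20.

2027-12-20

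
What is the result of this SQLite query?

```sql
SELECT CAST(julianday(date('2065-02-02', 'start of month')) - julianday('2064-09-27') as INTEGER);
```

127

`start of month` rewinds 2065-02-02 to 2065-02-01.
3 days remain in September 2064 after the 27th (30 − 27).
October 2064: 31 days.
November 2064: 30 days.
December 2064: 31 days.
January 2065: 31 days.
Then 1 day into February 2065.
Total: 3 + 31 + 30 + 31 + 31 + 1 = 127.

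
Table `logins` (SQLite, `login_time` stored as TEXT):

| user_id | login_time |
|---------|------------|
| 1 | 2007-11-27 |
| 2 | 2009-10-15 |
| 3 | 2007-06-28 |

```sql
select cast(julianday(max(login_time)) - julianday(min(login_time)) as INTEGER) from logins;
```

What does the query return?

MIN = 2007-06-28, MAX = 2009-10-15.
2 days remain in June 2007 after the 28th (30 − 28).
Full months from July 2007 through September 2009 contribute their day counts.
Then 15 days into October 2009.
Total: 2 + 31 + 31 + 30 + 31 + 30 + 31 + 31 + 29 + 31 + 30 + 31 + 30 + 31 + 31 + 30 + 31 + 30 + 31 + 31 + 28 + 31 + 30 + 31 + 30 + 31 + 31 + 30 + 15 = 840.

840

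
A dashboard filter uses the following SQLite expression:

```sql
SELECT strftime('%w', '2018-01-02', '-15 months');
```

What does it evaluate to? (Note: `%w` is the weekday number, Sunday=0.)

0

First apply '-15 months': 2018-01-02 → 2016-10-02.
2016-10-02 is a Sunday; with Sunday=0 that is 0.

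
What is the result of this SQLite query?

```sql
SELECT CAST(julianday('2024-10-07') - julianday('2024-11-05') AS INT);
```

-29

24 days remain in October 2024 after the 7th (31 − 7).
Then 5 days into November 2024.
Total: 24 + 5 = 29.
The subtraction is earlier − later, so the result is −29 → -29.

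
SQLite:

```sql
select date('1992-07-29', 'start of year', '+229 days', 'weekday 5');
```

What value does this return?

1992-08-21

`start of year` rewinds 1992-07-29 to 1992-01-01.
Applying '+229 days' to 1992-01-01: counting 229 days forward gives 1992-08-17.
`weekday 5` advances to the next Friday; 1992-08-17 is a Monday, so it moves forward to 1992-08-21.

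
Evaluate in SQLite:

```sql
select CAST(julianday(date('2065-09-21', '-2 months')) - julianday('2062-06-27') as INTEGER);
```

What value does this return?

Adding -2 months to 2065-09-21 gives 2065-07-21.
3 days remain in June 2062 after the 27th (30 − 27).
Full months from July 2062 through June 2065 contribute their day counts.
Then 21 days into July 2065.
Total: 3 + 31 + 31 + 30 + 31 + 30 + 31 + 31 + 28 + 31 + 30 + 31 + 30 + 31 + 31 + 30 + 31 + 30 + 31 + 31 + 29 + 31 + 30 + 31 + 30 + 31 + 31 + 30 + 31 + 30 + 31 + 31 + 28 + 31 + 30 + 31 + 30 + 21 = 1120.

1120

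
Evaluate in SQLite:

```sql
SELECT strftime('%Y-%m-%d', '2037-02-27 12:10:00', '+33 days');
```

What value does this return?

First apply '+33 days': 2037-02-27 12:10:00 → 2037-04-01 12:10:00.
`%Y-%m-%d` extracts the ISO date: 2037-04-01.

2037-04-01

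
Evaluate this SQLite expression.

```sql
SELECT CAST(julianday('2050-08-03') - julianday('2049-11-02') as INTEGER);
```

274

28 days remain in November 2049 after the 2nd (30 − 2).
Full months from December 2049 through July 2050 contribute their day counts.
Then 3 days into August 2050.
Total: 28 + 31 + 31 + 28 + 31 + 30 + 31 + 30 + 31 + 3 = 274.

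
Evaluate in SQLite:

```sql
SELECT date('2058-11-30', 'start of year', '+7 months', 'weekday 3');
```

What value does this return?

2058-08-07

`start of year` rewinds 2058-11-30 to 2058-01-01.
Adding +7 months to 2058-01-01 gives 2058-08-01.
`weekday 3` advances to the next Wednesday; 2058-08-01 is a Thursday, so it moves forward to 2058-08-07.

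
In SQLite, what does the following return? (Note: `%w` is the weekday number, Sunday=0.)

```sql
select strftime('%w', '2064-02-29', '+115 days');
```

First apply '+115 days': 2064-02-29 → 2064-06-23.
2064-06-23 is a Monday; with Sunday=0 that is 1.

1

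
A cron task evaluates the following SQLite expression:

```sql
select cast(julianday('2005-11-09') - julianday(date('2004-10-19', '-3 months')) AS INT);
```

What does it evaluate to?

478

Adding -3 months to 2004-10-19 gives 2004-07-19.
12 days remain in July 2004 after the 19th (31 − 19).
Full months from August 2004 through October 2005 contribute their day counts.
Then 9 days into November 2005.
Total: 12 + 31 + 30 + 31 + 30 + 31 + 31 + 28 + 31 + 30 + 31 + 30 + 31 + 31 + 30 + 31 + 9 = 478.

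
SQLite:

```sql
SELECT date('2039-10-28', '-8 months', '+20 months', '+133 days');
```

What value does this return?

Adding -8 months to 2039-10-28 gives 2039-02-28.
Adding +20 months to 2039-02-28 gives 2040-10-28.
Applying '+133 days' to 2040-10-28: counting 133 days forward gives 2041-03-10.

2041-03-10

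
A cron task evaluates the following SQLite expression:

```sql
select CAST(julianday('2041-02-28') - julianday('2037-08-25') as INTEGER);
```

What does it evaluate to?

6 days remain in August 2037 after the 25th (31 − 25).
Full months from September 2037 through January 2041 contribute their day counts.
Then 28 days into February 2041.
Total: 6 + 30 + 31 + 30 + 31 + 31 + 28 + 31 + 30 + 31 + 30 + 31 + 31 + 30 + 31 + 30 + 31 + 31 + 28 + 31 + 30 + 31 + 30 + 31 + 31 + 30 + 31 + 30 + 31 + 31 + 29 + 31 + 30 + 31 + 30 + 31 + 31 + 30 + 31 + 30 + 31 + 31 + 28 = 1283.

1283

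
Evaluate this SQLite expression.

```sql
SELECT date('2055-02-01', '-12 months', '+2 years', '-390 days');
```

2055-01-07

Adding -12 months to 2055-02-01 gives 2054-02-01.
Adding +2 years to 2054-02-01 gives 2056-02-01.
Applying '-390 days' to 2056-02-01: counting 390 days back gives 2055-01-07.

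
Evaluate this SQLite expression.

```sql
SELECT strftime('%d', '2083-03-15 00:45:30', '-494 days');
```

06

First apply '-494 days': 2083-03-15 00:45:30 → 2081-11-06 00:45:30.
`%d` extracts the 2-digit day of month: 06.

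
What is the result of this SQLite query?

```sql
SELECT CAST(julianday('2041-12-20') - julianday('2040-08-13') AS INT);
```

494

18 days remain in August 2040 after the 13th (31 − 13).
Full months from September 2040 through November 2041 contribute their day counts.
Then 20 days into December 2041.
Total: 18 + 30 + 31 + 30 + 31 + 31 + 28 + 31 + 30 + 31 + 30 + 31 + 31 + 30 + 31 + 30 + 20 = 494.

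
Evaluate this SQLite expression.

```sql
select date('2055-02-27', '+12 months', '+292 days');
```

Adding +12 months to 2055-02-27 gives 2056-02-27.
Applying '+292 days' to 2056-02-27: counting 292 days forward gives 2056-12-15.

2056-12-15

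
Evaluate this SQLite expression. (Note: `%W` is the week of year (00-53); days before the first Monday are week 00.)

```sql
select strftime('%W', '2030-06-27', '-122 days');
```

First apply '-122 days': 2030-06-27 → 2030-02-25.
2030-02-25 is a Monday. SQLite's %W counts Mondays since the year started; the result is 08.

08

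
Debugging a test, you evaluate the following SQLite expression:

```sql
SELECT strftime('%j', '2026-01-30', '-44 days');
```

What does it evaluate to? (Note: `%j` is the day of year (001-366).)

First apply '-44 days': 2026-01-30 → 2025-12-17.
Day-of-year for 2025-12-17: days since 2025-01-01 inclusive = 351, zero-padded to 351.

351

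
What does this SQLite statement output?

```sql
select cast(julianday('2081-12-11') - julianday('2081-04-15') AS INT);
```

15 days remain in April 2081 after the 15th (30 − 15).
Full months from May 2081 through November 2081 contribute their day counts.
Then 11 days into December 2081.
Total: 15 + 31 + 30 + 31 + 31 + 30 + 31 + 30 + 11 = 240.

240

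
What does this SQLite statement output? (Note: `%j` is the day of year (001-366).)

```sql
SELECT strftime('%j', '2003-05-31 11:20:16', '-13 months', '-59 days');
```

First apply '-13 months', '-59 days': 2003-05-31 11:20:16 → 2002-03-03 11:20:16.
Day-of-year for 2002-03-03: days since 2002-01-01 inclusive = 62, zero-padded to 062.

062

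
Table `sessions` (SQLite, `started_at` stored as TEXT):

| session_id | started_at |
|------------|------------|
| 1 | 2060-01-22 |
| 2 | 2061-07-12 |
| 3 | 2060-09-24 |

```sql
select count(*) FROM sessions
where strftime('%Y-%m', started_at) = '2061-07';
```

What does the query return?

1

Rows with year-month 2061-07: 2061-07-12 → 1.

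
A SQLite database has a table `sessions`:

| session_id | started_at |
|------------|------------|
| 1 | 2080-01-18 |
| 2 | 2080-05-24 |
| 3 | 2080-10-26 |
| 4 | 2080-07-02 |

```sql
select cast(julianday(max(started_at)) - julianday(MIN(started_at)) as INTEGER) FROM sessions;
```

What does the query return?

282

MIN = 2080-01-18, MAX = 2080-10-26.
13 days remain in January 2080 after the 18th (31 − 18).
Full months from February 2080 through September 2080 contribute their day counts.
Then 26 days into October 2080.
Total: 13 + 29 + 31 + 30 + 31 + 30 + 31 + 31 + 30 + 26 = 282.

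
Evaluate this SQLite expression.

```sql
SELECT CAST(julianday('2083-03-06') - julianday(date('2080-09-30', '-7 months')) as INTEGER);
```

1100

Adding -7 months to 2080-09-30 targets 2080-02-30. February 2080 has only 29 days, so SQLite normalizes the 1-day overflow forward to 2080-03-01.
30 days remain in March 2080 after the 1st (31 − 1).
Full months from April 2080 through February 2083 contribute their day counts.
Then 6 days into March 2083.
Total: 30 + 30 + 31 + 30 + 31 + 31 + 30 + 31 + 30 + 31 + 31 + 28 + 31 + 30 + 31 + 30 + 31 + 31 + 30 + 31 + 30 + 31 + 31 + 28 + 31 + 30 + 31 + 30 + 31 + 31 + 30 + 31 + 30 + 31 + 31 + 28 + 6 = 1100.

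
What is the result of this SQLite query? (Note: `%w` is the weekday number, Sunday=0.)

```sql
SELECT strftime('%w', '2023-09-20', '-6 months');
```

1

First apply '-6 months': 2023-09-20 → 2023-03-20.
2023-03-20 is a Monday; with Sunday=0 that is 1.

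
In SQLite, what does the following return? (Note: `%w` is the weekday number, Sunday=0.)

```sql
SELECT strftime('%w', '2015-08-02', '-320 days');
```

First apply '-320 days': 2015-08-02 → 2014-09-16.
2014-09-16 is a Tuesday; with Sunday=0 that is 2.

2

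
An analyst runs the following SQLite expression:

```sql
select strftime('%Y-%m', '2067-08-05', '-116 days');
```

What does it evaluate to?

2067-04

First apply '-116 days': 2067-08-05 → 2067-04-11.
`%Y-%m` extracts the year-month: 2067-04.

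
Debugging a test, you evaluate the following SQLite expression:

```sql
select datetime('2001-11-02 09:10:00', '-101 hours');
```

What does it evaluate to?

-101 hours from 2001-11-02 09:10:00 is 2001-10-29 04:10:00 (crosses midnight).

2001-10-29 04:10:00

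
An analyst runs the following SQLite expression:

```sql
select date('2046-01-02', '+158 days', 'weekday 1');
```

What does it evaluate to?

2046-06-11

Applying '+158 days' to 2046-01-02: counting 158 days forward gives 2046-06-09.
`weekday 1` advances to the next Monday; 2046-06-09 is a Saturday, so it moves forward to 2046-06-11.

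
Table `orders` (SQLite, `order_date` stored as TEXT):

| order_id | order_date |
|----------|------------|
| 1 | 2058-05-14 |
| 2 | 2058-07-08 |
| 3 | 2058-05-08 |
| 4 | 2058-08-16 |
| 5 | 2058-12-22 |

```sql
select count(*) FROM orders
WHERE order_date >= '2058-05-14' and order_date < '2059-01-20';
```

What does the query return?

4

Rows in [2058-05-14, 2059-01-20): 2058-05-14, 2058-07-08, 2058-08-16, 2058-12-22 → 4 rows.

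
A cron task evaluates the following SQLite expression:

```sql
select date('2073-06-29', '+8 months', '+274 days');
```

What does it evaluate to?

Adding +8 months to 2073-06-29 targets 2074-02-29. February 2074 has only 28 days, so SQLite normalizes the 1-day overflow forward to 2074-03-01.
Applying '+274 days' to 2074-03-01: counting 274 days forward gives 2074-11-30.

2074-11-30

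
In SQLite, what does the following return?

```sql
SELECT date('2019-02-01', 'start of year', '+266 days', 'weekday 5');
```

`start of year` rewinds 2019-02-01 to 2019-01-01.
Applying '+266 days' to 2019-01-01: counting 266 days forward gives 2019-09-24.
`weekday 5` advances to the next Friday; 2019-09-24 is a Tuesday, so it moves forward to 2019-09-27.

2019-09-27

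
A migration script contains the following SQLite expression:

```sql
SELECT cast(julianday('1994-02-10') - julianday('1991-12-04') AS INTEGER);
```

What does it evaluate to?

27 days remain in December 1991 after the 4th (31 − 4).
Full months from January 1992 through January 1994 contribute their day counts.
Then 10 days into February 1994.
Total: 27 + 31 + 29 + 31 + 30 + 31 + 30 + 31 + 31 + 30 + 31 + 30 + 31 + 31 + 28 + 31 + 30 + 31 + 30 + 31 + 31 + 30 + 31 + 30 + 31 + 31 + 10 = 799.

799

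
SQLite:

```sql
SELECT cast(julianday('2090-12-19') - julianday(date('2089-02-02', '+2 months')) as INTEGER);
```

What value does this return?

Adding +2 months to 2089-02-02 gives 2089-04-02.
28 days remain in April 2089 after the 2nd (30 − 2).
Full months from May 2089 through November 2090 contribute their day counts.
Then 19 days into December 2090.
Total: 28 + 31 + 30 + 31 + 31 + 30 + 31 + 30 + 31 + 31 + 28 + 31 + 30 + 31 + 30 + 31 + 31 + 30 + 31 + 30 + 19 = 626.

626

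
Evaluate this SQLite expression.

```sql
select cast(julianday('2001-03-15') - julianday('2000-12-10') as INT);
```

21 days remain in December 2000 after the 10th (31 − 10).
January 2001: 31 days.
February 2001: 28 days.
Then 15 days into March 2001.
Total: 21 + 31 + 28 + 15 = 95.

95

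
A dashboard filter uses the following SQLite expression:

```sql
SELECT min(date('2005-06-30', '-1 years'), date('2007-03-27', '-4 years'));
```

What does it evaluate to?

date('2005-06-30', '-1 years') → 2004-06-30.
date('2007-03-27', '-4 years') → 2003-03-27.
Earlier of the two is 2003-03-27.

2003-03-27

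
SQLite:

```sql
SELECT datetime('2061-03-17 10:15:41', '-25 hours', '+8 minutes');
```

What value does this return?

2061-03-16 09:23:41

-25 hours from 2061-03-17 10:15:41 is 2061-03-16 09:15:41 (crosses midnight).
+8 minutes from 2061-03-16 09:15:41 is 2061-03-16 09:23:41.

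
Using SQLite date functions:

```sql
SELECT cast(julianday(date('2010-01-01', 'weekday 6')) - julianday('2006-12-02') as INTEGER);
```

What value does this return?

1127

`weekday 6` advances to the next Saturday; 2010-01-01 is a Friday, so it moves forward to 2010-01-02.
29 days remain in December 2006 after the 2nd (31 − 2).
Full months from January 2007 through December 2009 contribute their day counts.
Then 2 days into January 2010.
Total: 29 + 31 + 28 + 31 + 30 + 31 + 30 + 31 + 31 + 30 + 31 + 30 + 31 + 31 + 29 + 31 + 30 + 31 + 30 + 31 + 31 + 30 + 31 + 30 + 31 + 31 + 28 + 31 + 30 + 31 + 30 + 31 + 31 + 30 + 31 + 30 + 31 + 2 = 1127.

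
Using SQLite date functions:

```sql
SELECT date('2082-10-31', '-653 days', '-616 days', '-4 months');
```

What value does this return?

Applying '-653 days' to 2082-10-31: counting 653 days back gives 2081-01-16.
Applying '-616 days' to 2081-01-16: counting 616 days back gives 2079-05-11.
Adding -4 months to 2079-05-11 gives 2079-01-11.

2079-01-11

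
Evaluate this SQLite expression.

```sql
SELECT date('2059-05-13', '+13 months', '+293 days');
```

2061-04-02

Adding +13 months to 2059-05-13 gives 2060-06-13.
Applying '+293 days' to 2060-06-13: counting 293 days forward gives 2061-04-02.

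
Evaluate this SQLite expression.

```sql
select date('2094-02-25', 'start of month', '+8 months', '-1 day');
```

2094-09-30

`start of month` rewinds 2094-02-25 to 2094-02-01.
Adding +8 months to 2094-02-01 gives 2094-10-01.
Going back 1 day from 2094-10-01 reaches 2094-09-30 (last day of September, 30 days).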